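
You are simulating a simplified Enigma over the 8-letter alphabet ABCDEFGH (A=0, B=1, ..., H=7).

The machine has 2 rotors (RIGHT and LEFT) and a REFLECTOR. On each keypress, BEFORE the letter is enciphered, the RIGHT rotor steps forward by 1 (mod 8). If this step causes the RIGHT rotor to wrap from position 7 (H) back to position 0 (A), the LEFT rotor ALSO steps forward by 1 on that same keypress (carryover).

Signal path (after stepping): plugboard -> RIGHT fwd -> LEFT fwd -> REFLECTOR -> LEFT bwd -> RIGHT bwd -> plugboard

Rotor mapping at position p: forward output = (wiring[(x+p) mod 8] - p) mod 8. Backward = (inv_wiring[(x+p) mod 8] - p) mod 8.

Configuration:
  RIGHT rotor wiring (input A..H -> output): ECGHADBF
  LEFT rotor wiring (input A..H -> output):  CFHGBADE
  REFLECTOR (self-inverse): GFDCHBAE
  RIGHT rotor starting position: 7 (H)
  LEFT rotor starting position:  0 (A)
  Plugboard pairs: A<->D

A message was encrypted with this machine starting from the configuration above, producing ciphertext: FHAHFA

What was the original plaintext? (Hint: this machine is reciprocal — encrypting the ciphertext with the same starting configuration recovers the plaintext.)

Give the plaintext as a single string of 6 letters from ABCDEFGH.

Char 1 ('F'): step: R->0, L->1 (L advanced); F->plug->F->R->D->L->A->refl->G->L'->B->R'->G->plug->G
Char 2 ('H'): step: R->1, L=1; H->plug->H->R->D->L->A->refl->G->L'->B->R'->A->plug->D
Char 3 ('A'): step: R->2, L=1; A->plug->D->R->B->L->G->refl->A->L'->D->R'->F->plug->F
Char 4 ('H'): step: R->3, L=1; H->plug->H->R->D->L->A->refl->G->L'->B->R'->F->plug->F
Char 5 ('F'): step: R->4, L=1; F->plug->F->R->G->L->D->refl->C->L'->F->R'->C->plug->C
Char 6 ('A'): step: R->5, L=1; A->plug->D->R->H->L->B->refl->F->L'->C->R'->G->plug->G

Answer: GDFFCG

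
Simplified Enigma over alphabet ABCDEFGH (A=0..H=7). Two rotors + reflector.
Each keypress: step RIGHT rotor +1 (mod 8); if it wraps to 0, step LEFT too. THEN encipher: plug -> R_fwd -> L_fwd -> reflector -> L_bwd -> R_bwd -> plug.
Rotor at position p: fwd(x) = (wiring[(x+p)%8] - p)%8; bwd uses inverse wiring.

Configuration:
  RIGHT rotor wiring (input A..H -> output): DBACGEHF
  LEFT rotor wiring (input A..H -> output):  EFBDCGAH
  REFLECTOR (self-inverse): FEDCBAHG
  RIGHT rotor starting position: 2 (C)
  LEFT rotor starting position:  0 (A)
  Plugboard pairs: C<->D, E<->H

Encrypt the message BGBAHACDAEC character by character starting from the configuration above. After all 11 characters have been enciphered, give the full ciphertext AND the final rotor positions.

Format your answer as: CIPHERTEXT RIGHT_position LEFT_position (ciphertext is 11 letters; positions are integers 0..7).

Char 1 ('B'): step: R->3, L=0; B->plug->B->R->D->L->D->refl->C->L'->E->R'->D->plug->C
Char 2 ('G'): step: R->4, L=0; G->plug->G->R->E->L->C->refl->D->L'->D->R'->C->plug->D
Char 3 ('B'): step: R->5, L=0; B->plug->B->R->C->L->B->refl->E->L'->A->R'->C->plug->D
Char 4 ('A'): step: R->6, L=0; A->plug->A->R->B->L->F->refl->A->L'->G->R'->H->plug->E
Char 5 ('H'): step: R->7, L=0; H->plug->E->R->D->L->D->refl->C->L'->E->R'->B->plug->B
Char 6 ('A'): step: R->0, L->1 (L advanced); A->plug->A->R->D->L->B->refl->E->L'->A->R'->C->plug->D
Char 7 ('C'): step: R->1, L=1; C->plug->D->R->F->L->H->refl->G->L'->G->R'->F->plug->F
Char 8 ('D'): step: R->2, L=1; D->plug->C->R->E->L->F->refl->A->L'->B->R'->G->plug->G
Char 9 ('A'): step: R->3, L=1; A->plug->A->R->H->L->D->refl->C->L'->C->R'->E->plug->H
Char 10 ('E'): step: R->4, L=1; E->plug->H->R->G->L->G->refl->H->L'->F->R'->F->plug->F
Char 11 ('C'): step: R->5, L=1; C->plug->D->R->G->L->G->refl->H->L'->F->R'->G->plug->G
Final: ciphertext=CDDEBDFGHFG, RIGHT=5, LEFT=1

Answer: CDDEBDFGHFG 5 1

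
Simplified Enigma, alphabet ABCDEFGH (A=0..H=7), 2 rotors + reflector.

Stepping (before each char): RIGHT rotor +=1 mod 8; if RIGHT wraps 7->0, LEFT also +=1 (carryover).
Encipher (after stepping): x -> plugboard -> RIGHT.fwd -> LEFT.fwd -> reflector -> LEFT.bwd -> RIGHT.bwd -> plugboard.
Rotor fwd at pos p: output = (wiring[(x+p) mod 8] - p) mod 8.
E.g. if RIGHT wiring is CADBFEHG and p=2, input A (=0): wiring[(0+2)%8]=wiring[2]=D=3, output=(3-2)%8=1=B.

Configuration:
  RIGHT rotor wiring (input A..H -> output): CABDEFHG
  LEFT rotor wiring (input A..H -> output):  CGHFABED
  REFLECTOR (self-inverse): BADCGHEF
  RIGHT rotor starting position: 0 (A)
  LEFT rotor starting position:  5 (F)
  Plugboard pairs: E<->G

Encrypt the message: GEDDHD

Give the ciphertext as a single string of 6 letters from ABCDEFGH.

Answer: FCHADB

Derivation:
Char 1 ('G'): step: R->1, L=5; G->plug->E->R->E->L->B->refl->A->L'->G->R'->F->plug->F
Char 2 ('E'): step: R->2, L=5; E->plug->G->R->A->L->E->refl->G->L'->C->R'->C->plug->C
Char 3 ('D'): step: R->3, L=5; D->plug->D->R->E->L->B->refl->A->L'->G->R'->H->plug->H
Char 4 ('D'): step: R->4, L=5; D->plug->D->R->C->L->G->refl->E->L'->A->R'->A->plug->A
Char 5 ('H'): step: R->5, L=5; H->plug->H->R->H->L->D->refl->C->L'->F->R'->D->plug->D
Char 6 ('D'): step: R->6, L=5; D->plug->D->R->C->L->G->refl->E->L'->A->R'->B->plug->B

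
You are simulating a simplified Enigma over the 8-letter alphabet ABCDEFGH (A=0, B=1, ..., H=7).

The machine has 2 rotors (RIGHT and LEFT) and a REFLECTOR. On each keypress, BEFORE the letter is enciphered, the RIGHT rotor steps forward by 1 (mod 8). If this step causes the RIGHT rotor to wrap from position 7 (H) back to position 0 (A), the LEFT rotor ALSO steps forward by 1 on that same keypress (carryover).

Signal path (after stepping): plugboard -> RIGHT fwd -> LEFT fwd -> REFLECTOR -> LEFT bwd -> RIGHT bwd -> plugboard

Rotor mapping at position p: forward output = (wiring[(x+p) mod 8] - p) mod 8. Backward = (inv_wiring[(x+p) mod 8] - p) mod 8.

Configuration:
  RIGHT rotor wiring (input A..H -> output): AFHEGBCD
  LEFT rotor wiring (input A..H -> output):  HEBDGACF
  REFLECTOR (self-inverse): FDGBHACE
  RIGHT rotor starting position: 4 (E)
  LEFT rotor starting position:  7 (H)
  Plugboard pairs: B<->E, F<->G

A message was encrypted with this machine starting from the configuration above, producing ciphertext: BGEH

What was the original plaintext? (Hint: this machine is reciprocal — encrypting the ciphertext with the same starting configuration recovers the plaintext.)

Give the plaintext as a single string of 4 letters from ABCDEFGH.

Answer: DDFF

Derivation:
Char 1 ('B'): step: R->5, L=7; B->plug->E->R->A->L->G->refl->C->L'->D->R'->D->plug->D
Char 2 ('G'): step: R->6, L=7; G->plug->F->R->G->L->B->refl->D->L'->H->R'->D->plug->D
Char 3 ('E'): step: R->7, L=7; E->plug->B->R->B->L->A->refl->F->L'->C->R'->G->plug->F
Char 4 ('H'): step: R->0, L->0 (L advanced); H->plug->H->R->D->L->D->refl->B->L'->C->R'->G->plug->F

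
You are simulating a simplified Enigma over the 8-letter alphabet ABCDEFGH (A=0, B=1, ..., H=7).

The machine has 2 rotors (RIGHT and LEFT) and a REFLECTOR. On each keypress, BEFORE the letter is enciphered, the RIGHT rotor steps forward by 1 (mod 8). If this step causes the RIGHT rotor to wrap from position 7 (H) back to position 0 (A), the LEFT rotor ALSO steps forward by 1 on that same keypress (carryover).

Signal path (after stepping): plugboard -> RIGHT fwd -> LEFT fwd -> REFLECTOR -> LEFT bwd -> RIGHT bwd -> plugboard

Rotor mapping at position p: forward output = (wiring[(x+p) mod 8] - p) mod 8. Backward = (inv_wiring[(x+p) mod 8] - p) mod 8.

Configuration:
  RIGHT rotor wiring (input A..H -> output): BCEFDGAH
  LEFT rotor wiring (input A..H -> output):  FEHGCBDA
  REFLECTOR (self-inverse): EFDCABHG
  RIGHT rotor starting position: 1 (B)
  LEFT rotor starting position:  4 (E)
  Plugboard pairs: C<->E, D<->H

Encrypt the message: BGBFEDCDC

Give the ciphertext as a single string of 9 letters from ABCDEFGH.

Char 1 ('B'): step: R->2, L=4; B->plug->B->R->D->L->E->refl->A->L'->F->R'->F->plug->F
Char 2 ('G'): step: R->3, L=4; G->plug->G->R->H->L->C->refl->D->L'->G->R'->F->plug->F
Char 3 ('B'): step: R->4, L=4; B->plug->B->R->C->L->H->refl->G->L'->A->R'->G->plug->G
Char 4 ('F'): step: R->5, L=4; F->plug->F->R->H->L->C->refl->D->L'->G->R'->H->plug->D
Char 5 ('E'): step: R->6, L=4; E->plug->C->R->D->L->E->refl->A->L'->F->R'->G->plug->G
Char 6 ('D'): step: R->7, L=4; D->plug->H->R->B->L->F->refl->B->L'->E->R'->F->plug->F
Char 7 ('C'): step: R->0, L->5 (L advanced); C->plug->E->R->D->L->A->refl->E->L'->A->R'->G->plug->G
Char 8 ('D'): step: R->1, L=5; D->plug->H->R->A->L->E->refl->A->L'->D->R'->B->plug->B
Char 9 ('C'): step: R->2, L=5; C->plug->E->R->G->L->B->refl->F->L'->H->R'->G->plug->G

Answer: FFGDGFGBG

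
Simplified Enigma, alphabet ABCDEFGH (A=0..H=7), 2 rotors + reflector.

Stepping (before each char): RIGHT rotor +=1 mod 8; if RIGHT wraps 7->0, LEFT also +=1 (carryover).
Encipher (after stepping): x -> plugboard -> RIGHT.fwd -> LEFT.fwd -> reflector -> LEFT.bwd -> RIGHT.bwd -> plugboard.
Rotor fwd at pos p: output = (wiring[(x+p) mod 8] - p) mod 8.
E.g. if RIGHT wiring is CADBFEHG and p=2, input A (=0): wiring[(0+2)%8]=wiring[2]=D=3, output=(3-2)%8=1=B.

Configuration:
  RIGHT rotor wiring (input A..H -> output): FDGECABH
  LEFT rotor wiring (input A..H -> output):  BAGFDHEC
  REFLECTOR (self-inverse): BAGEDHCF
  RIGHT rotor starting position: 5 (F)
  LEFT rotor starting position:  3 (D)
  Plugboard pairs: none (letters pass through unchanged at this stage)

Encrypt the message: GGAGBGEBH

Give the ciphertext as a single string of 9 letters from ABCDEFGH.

Char 1 ('G'): step: R->6, L=3; G->plug->G->R->E->L->H->refl->F->L'->G->R'->F->plug->F
Char 2 ('G'): step: R->7, L=3; G->plug->G->R->B->L->A->refl->B->L'->D->R'->F->plug->F
Char 3 ('A'): step: R->0, L->4 (L advanced); A->plug->A->R->F->L->E->refl->D->L'->B->R'->G->plug->G
Char 4 ('G'): step: R->1, L=4; G->plug->G->R->G->L->C->refl->G->L'->D->R'->C->plug->C
Char 5 ('B'): step: R->2, L=4; B->plug->B->R->C->L->A->refl->B->L'->H->R'->E->plug->E
Char 6 ('G'): step: R->3, L=4; G->plug->G->R->A->L->H->refl->F->L'->E->R'->E->plug->E
Char 7 ('E'): step: R->4, L=4; E->plug->E->R->B->L->D->refl->E->L'->F->R'->C->plug->C
Char 8 ('B'): step: R->5, L=4; B->plug->B->R->E->L->F->refl->H->L'->A->R'->D->plug->D
Char 9 ('H'): step: R->6, L=4; H->plug->H->R->C->L->A->refl->B->L'->H->R'->C->plug->C

Answer: FFGCEECDC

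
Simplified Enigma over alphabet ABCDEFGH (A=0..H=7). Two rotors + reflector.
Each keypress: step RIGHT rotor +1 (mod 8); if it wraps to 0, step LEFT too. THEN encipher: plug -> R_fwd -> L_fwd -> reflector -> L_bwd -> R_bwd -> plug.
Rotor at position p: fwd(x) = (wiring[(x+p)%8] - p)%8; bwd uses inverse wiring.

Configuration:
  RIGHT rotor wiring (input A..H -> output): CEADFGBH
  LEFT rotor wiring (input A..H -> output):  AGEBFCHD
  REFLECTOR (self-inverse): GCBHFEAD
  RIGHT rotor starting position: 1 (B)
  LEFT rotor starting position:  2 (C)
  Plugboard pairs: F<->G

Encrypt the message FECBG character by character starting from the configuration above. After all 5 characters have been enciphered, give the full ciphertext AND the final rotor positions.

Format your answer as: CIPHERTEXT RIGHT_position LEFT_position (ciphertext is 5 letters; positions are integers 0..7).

Char 1 ('F'): step: R->2, L=2; F->plug->G->R->A->L->C->refl->B->L'->F->R'->F->plug->G
Char 2 ('E'): step: R->3, L=2; E->plug->E->R->E->L->F->refl->E->L'->H->R'->F->plug->G
Char 3 ('C'): step: R->4, L=2; C->plug->C->R->F->L->B->refl->C->L'->A->R'->F->plug->G
Char 4 ('B'): step: R->5, L=2; B->plug->B->R->E->L->F->refl->E->L'->H->R'->E->plug->E
Char 5 ('G'): step: R->6, L=2; G->plug->F->R->F->L->B->refl->C->L'->A->R'->H->plug->H
Final: ciphertext=GGGEH, RIGHT=6, LEFT=2

Answer: GGGEH 6 2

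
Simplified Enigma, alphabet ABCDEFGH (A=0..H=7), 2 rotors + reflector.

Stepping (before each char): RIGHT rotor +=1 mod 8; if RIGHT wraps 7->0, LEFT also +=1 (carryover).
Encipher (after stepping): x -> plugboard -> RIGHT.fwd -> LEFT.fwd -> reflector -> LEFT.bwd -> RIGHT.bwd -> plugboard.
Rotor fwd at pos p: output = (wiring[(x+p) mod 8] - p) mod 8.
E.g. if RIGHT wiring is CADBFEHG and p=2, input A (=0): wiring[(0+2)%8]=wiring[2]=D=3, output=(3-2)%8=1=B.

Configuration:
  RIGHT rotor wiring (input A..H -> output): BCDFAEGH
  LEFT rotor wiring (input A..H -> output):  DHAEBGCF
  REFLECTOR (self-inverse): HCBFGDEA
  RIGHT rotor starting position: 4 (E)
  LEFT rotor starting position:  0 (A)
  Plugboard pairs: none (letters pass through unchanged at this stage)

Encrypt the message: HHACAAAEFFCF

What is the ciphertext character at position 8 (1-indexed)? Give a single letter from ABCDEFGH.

Char 1 ('H'): step: R->5, L=0; H->plug->H->R->D->L->E->refl->G->L'->F->R'->E->plug->E
Char 2 ('H'): step: R->6, L=0; H->plug->H->R->G->L->C->refl->B->L'->E->R'->D->plug->D
Char 3 ('A'): step: R->7, L=0; A->plug->A->R->A->L->D->refl->F->L'->H->R'->H->plug->H
Char 4 ('C'): step: R->0, L->1 (L advanced); C->plug->C->R->D->L->A->refl->H->L'->B->R'->A->plug->A
Char 5 ('A'): step: R->1, L=1; A->plug->A->R->B->L->H->refl->A->L'->D->R'->E->plug->E
Char 6 ('A'): step: R->2, L=1; A->plug->A->R->B->L->H->refl->A->L'->D->R'->B->plug->B
Char 7 ('A'): step: R->3, L=1; A->plug->A->R->C->L->D->refl->F->L'->E->R'->E->plug->E
Char 8 ('E'): step: R->4, L=1; E->plug->E->R->F->L->B->refl->C->L'->H->R'->G->plug->G

G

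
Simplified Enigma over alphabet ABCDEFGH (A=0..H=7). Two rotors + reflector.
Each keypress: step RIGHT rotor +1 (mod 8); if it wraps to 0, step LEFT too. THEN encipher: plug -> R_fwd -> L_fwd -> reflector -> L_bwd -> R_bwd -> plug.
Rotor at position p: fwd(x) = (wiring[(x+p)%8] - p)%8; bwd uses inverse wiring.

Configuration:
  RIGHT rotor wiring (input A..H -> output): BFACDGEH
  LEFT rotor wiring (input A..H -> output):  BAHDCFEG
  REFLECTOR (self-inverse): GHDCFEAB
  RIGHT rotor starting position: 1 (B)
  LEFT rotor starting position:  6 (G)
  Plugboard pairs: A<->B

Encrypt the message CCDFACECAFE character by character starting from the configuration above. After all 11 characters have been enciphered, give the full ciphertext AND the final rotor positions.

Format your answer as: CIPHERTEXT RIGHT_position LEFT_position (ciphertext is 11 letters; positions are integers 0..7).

Answer: AGACHHFEECF 4 7

Derivation:
Char 1 ('C'): step: R->2, L=6; C->plug->C->R->B->L->A->refl->G->L'->A->R'->B->plug->A
Char 2 ('C'): step: R->3, L=6; C->plug->C->R->D->L->C->refl->D->L'->C->R'->G->plug->G
Char 3 ('D'): step: R->4, L=6; D->plug->D->R->D->L->C->refl->D->L'->C->R'->B->plug->A
Char 4 ('F'): step: R->5, L=6; F->plug->F->R->D->L->C->refl->D->L'->C->R'->C->plug->C
Char 5 ('A'): step: R->6, L=6; A->plug->B->R->B->L->A->refl->G->L'->A->R'->H->plug->H
Char 6 ('C'): step: R->7, L=6; C->plug->C->R->G->L->E->refl->F->L'->F->R'->H->plug->H
Char 7 ('E'): step: R->0, L->7 (L advanced); E->plug->E->R->D->L->A->refl->G->L'->G->R'->F->plug->F
Char 8 ('C'): step: R->1, L=7; C->plug->C->R->B->L->C->refl->D->L'->F->R'->E->plug->E
Char 9 ('A'): step: R->2, L=7; A->plug->B->R->A->L->H->refl->B->L'->C->R'->E->plug->E
Char 10 ('F'): step: R->3, L=7; F->plug->F->R->G->L->G->refl->A->L'->D->R'->C->plug->C
Char 11 ('E'): step: R->4, L=7; E->plug->E->R->F->L->D->refl->C->L'->B->R'->F->plug->F
Final: ciphertext=AGACHHFEECF, RIGHT=4, LEFT=7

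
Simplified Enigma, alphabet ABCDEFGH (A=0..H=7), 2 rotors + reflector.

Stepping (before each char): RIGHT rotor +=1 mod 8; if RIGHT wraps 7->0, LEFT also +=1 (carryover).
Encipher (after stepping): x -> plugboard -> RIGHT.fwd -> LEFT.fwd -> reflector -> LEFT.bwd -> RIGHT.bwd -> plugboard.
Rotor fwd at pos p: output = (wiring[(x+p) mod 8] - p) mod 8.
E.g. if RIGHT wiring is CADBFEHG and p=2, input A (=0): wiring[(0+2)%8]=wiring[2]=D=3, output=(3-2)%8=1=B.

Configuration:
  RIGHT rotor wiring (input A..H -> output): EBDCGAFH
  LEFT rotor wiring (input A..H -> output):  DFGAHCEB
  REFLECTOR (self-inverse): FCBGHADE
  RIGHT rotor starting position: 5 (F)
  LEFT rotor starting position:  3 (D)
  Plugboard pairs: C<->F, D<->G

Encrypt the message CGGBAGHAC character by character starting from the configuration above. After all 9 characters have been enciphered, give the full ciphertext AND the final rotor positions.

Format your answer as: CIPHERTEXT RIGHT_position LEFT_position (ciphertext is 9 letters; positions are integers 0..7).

Char 1 ('C'): step: R->6, L=3; C->plug->F->R->E->L->G->refl->D->L'->H->R'->A->plug->A
Char 2 ('G'): step: R->7, L=3; G->plug->D->R->E->L->G->refl->D->L'->H->R'->F->plug->C
Char 3 ('G'): step: R->0, L->4 (L advanced); G->plug->D->R->C->L->A->refl->F->L'->D->R'->C->plug->F
Char 4 ('B'): step: R->1, L=4; B->plug->B->R->C->L->A->refl->F->L'->D->R'->H->plug->H
Char 5 ('A'): step: R->2, L=4; A->plug->A->R->B->L->G->refl->D->L'->A->R'->B->plug->B
Char 6 ('G'): step: R->3, L=4; G->plug->D->R->C->L->A->refl->F->L'->D->R'->B->plug->B
Char 7 ('H'): step: R->4, L=4; H->plug->H->R->G->L->C->refl->B->L'->F->R'->F->plug->C
Char 8 ('A'): step: R->5, L=4; A->plug->A->R->D->L->F->refl->A->L'->C->R'->C->plug->F
Char 9 ('C'): step: R->6, L=4; C->plug->F->R->E->L->H->refl->E->L'->H->R'->A->plug->A
Final: ciphertext=ACFHBBCFA, RIGHT=6, LEFT=4

Answer: ACFHBBCFA 6 4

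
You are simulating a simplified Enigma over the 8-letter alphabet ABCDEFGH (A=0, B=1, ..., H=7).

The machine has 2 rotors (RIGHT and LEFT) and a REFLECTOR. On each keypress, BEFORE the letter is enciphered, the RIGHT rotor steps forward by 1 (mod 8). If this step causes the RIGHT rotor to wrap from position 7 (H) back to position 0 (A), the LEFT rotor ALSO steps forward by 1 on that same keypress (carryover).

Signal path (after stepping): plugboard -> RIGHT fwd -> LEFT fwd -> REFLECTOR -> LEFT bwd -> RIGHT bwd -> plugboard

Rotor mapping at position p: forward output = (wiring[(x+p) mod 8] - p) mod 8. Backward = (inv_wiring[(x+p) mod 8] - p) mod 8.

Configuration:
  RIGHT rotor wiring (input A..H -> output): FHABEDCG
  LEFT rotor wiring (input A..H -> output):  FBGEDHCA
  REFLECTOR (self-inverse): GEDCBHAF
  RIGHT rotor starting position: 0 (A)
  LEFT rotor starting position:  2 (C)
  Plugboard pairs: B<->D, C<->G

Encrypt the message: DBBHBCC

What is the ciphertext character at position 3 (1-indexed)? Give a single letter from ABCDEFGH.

Char 1 ('D'): step: R->1, L=2; D->plug->B->R->H->L->H->refl->F->L'->D->R'->D->plug->B
Char 2 ('B'): step: R->2, L=2; B->plug->D->R->B->L->C->refl->D->L'->G->R'->A->plug->A
Char 3 ('B'): step: R->3, L=2; B->plug->D->R->H->L->H->refl->F->L'->D->R'->E->plug->E

E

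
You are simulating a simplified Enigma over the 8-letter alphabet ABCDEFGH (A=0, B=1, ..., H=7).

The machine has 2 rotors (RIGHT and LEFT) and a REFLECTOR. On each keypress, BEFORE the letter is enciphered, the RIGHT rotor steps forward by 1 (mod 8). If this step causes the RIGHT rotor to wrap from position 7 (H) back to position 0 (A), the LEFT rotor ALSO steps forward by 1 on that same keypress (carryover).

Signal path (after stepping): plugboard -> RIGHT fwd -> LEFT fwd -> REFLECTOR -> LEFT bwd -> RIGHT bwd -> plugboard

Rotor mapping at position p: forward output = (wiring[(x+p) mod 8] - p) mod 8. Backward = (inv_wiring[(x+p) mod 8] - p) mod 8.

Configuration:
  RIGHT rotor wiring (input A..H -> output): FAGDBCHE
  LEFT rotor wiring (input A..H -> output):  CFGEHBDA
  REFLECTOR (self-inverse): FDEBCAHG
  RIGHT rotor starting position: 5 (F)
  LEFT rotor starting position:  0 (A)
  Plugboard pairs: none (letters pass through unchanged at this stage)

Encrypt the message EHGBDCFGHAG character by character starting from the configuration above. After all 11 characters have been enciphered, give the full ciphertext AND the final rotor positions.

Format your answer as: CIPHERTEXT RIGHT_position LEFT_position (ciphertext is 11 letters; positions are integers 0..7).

Answer: GGFDEFEEAHH 0 2

Derivation:
Char 1 ('E'): step: R->6, L=0; E->plug->E->R->A->L->C->refl->E->L'->D->R'->G->plug->G
Char 2 ('H'): step: R->7, L=0; H->plug->H->R->A->L->C->refl->E->L'->D->R'->G->plug->G
Char 3 ('G'): step: R->0, L->1 (L advanced); G->plug->G->R->H->L->B->refl->D->L'->C->R'->F->plug->F
Char 4 ('B'): step: R->1, L=1; B->plug->B->R->F->L->C->refl->E->L'->A->R'->D->plug->D
Char 5 ('D'): step: R->2, L=1; D->plug->D->R->A->L->E->refl->C->L'->F->R'->E->plug->E
Char 6 ('C'): step: R->3, L=1; C->plug->C->R->H->L->B->refl->D->L'->C->R'->F->plug->F
Char 7 ('F'): step: R->4, L=1; F->plug->F->R->E->L->A->refl->F->L'->B->R'->E->plug->E
Char 8 ('G'): step: R->5, L=1; G->plug->G->R->G->L->H->refl->G->L'->D->R'->E->plug->E
Char 9 ('H'): step: R->6, L=1; H->plug->H->R->E->L->A->refl->F->L'->B->R'->A->plug->A
Char 10 ('A'): step: R->7, L=1; A->plug->A->R->F->L->C->refl->E->L'->A->R'->H->plug->H
Char 11 ('G'): step: R->0, L->2 (L advanced); G->plug->G->R->H->L->D->refl->B->L'->E->R'->H->plug->H
Final: ciphertext=GGFDEFEEAHH, RIGHT=0, LEFT=2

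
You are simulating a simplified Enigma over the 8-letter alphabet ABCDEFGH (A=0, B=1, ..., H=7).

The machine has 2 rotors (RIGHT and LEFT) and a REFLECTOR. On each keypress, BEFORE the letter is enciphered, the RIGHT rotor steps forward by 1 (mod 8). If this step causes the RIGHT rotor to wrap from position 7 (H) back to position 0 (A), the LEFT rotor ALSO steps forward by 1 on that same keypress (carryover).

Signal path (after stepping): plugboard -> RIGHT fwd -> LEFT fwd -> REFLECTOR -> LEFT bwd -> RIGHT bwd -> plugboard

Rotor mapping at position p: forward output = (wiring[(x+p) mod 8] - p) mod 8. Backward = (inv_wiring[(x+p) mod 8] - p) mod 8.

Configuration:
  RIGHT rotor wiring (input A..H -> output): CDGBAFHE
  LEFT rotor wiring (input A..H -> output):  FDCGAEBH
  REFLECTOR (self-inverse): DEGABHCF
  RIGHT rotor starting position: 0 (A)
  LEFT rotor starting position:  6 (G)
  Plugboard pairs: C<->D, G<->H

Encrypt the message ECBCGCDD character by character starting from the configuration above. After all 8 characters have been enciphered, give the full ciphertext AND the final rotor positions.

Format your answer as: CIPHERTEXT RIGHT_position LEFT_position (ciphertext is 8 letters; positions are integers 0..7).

Char 1 ('E'): step: R->1, L=6; E->plug->E->R->E->L->E->refl->B->L'->B->R'->H->plug->G
Char 2 ('C'): step: R->2, L=6; C->plug->D->R->D->L->F->refl->H->L'->C->R'->F->plug->F
Char 3 ('B'): step: R->3, L=6; B->plug->B->R->F->L->A->refl->D->L'->A->R'->G->plug->H
Char 4 ('C'): step: R->4, L=6; C->plug->D->R->A->L->D->refl->A->L'->F->R'->H->plug->G
Char 5 ('G'): step: R->5, L=6; G->plug->H->R->D->L->F->refl->H->L'->C->R'->B->plug->B
Char 6 ('C'): step: R->6, L=6; C->plug->D->R->F->L->A->refl->D->L'->A->R'->E->plug->E
Char 7 ('D'): step: R->7, L=6; D->plug->C->R->E->L->E->refl->B->L'->B->R'->F->plug->F
Char 8 ('D'): step: R->0, L->7 (L advanced); D->plug->C->R->G->L->F->refl->H->L'->E->R'->H->plug->G
Final: ciphertext=GFHGBEFG, RIGHT=0, LEFT=7

Answer: GFHGBEFG 0 7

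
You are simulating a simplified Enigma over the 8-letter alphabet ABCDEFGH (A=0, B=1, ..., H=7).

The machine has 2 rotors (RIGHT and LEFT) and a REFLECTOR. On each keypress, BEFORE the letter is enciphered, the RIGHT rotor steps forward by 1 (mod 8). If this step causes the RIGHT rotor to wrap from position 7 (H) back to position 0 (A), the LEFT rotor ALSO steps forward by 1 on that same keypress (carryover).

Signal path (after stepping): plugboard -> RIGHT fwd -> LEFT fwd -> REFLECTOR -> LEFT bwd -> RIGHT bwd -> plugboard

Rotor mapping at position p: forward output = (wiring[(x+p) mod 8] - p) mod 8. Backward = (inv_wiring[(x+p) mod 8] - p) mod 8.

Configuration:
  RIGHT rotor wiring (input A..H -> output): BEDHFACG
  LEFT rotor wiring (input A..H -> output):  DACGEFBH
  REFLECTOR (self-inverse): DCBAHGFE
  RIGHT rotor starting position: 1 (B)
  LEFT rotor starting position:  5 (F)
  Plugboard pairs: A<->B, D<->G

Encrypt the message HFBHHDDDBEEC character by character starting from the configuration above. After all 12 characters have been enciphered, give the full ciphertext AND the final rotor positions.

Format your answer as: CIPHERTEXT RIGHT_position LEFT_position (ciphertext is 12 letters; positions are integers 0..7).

Answer: GADGGBHHCDFB 5 6

Derivation:
Char 1 ('H'): step: R->2, L=5; H->plug->H->R->C->L->C->refl->B->L'->G->R'->D->plug->G
Char 2 ('F'): step: R->3, L=5; F->plug->F->R->G->L->B->refl->C->L'->C->R'->B->plug->A
Char 3 ('B'): step: R->4, L=5; B->plug->A->R->B->L->E->refl->H->L'->H->R'->G->plug->D
Char 4 ('H'): step: R->5, L=5; H->plug->H->R->A->L->A->refl->D->L'->E->R'->D->plug->G
Char 5 ('H'): step: R->6, L=5; H->plug->H->R->C->L->C->refl->B->L'->G->R'->D->plug->G
Char 6 ('D'): step: R->7, L=5; D->plug->G->R->B->L->E->refl->H->L'->H->R'->A->plug->B
Char 7 ('D'): step: R->0, L->6 (L advanced); D->plug->G->R->C->L->F->refl->G->L'->G->R'->H->plug->H
Char 8 ('D'): step: R->1, L=6; D->plug->G->R->F->L->A->refl->D->L'->A->R'->H->plug->H
Char 9 ('B'): step: R->2, L=6; B->plug->A->R->B->L->B->refl->C->L'->D->R'->C->plug->C
Char 10 ('E'): step: R->3, L=6; E->plug->E->R->D->L->C->refl->B->L'->B->R'->G->plug->D
Char 11 ('E'): step: R->4, L=6; E->plug->E->R->F->L->A->refl->D->L'->A->R'->F->plug->F
Char 12 ('C'): step: R->5, L=6; C->plug->C->R->B->L->B->refl->C->L'->D->R'->A->plug->B
Final: ciphertext=GADGGBHHCDFB, RIGHT=5, LEFT=6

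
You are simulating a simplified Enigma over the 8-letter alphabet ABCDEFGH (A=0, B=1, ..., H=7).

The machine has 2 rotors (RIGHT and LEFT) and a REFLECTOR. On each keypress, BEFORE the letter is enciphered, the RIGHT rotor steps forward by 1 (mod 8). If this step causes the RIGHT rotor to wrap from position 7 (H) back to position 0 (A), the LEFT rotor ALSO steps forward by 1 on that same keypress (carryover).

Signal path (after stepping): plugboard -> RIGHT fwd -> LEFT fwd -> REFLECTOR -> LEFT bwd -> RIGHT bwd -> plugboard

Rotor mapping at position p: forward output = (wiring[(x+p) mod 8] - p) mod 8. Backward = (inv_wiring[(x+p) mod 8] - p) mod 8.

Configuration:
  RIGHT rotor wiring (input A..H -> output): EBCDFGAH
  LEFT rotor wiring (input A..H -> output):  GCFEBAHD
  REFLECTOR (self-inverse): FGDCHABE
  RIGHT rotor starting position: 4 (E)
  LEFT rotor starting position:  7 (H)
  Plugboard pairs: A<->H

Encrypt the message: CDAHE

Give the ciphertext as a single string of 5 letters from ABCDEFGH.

Char 1 ('C'): step: R->5, L=7; C->plug->C->R->C->L->D->refl->C->L'->F->R'->F->plug->F
Char 2 ('D'): step: R->6, L=7; D->plug->D->R->D->L->G->refl->B->L'->G->R'->C->plug->C
Char 3 ('A'): step: R->7, L=7; A->plug->H->R->B->L->H->refl->E->L'->A->R'->A->plug->H
Char 4 ('H'): step: R->0, L->0 (L advanced); H->plug->A->R->E->L->B->refl->G->L'->A->R'->G->plug->G
Char 5 ('E'): step: R->1, L=0; E->plug->E->R->F->L->A->refl->F->L'->C->R'->C->plug->C

Answer: FCHGC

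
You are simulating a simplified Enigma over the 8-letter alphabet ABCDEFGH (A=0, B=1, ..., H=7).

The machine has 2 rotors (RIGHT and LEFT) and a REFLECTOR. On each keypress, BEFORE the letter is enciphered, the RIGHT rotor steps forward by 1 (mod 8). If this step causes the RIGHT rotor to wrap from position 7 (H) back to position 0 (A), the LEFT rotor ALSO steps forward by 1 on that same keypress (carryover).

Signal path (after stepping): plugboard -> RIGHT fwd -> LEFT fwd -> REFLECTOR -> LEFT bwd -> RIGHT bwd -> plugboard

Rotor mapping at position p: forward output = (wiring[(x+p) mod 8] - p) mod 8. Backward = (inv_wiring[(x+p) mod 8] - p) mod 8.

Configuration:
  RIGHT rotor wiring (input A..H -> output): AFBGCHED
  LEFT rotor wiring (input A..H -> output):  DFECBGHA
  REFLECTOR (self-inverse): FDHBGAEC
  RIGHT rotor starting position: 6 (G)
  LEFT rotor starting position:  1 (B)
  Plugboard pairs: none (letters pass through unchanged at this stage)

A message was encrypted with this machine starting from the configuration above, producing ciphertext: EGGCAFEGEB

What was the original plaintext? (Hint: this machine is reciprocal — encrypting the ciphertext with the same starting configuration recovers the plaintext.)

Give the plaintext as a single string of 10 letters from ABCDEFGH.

Answer: CCBEFEAHCG

Derivation:
Char 1 ('E'): step: R->7, L=1; E->plug->E->R->H->L->C->refl->H->L'->G->R'->C->plug->C
Char 2 ('G'): step: R->0, L->2 (L advanced); G->plug->G->R->E->L->F->refl->A->L'->B->R'->C->plug->C
Char 3 ('G'): step: R->1, L=2; G->plug->G->R->C->L->H->refl->C->L'->A->R'->B->plug->B
Char 4 ('C'): step: R->2, L=2; C->plug->C->R->A->L->C->refl->H->L'->C->R'->E->plug->E
Char 5 ('A'): step: R->3, L=2; A->plug->A->R->D->L->E->refl->G->L'->F->R'->F->plug->F
Char 6 ('F'): step: R->4, L=2; F->plug->F->R->B->L->A->refl->F->L'->E->R'->E->plug->E
Char 7 ('E'): step: R->5, L=2; E->plug->E->R->A->L->C->refl->H->L'->C->R'->A->plug->A
Char 8 ('G'): step: R->6, L=2; G->plug->G->R->E->L->F->refl->A->L'->B->R'->H->plug->H
Char 9 ('E'): step: R->7, L=2; E->plug->E->R->H->L->D->refl->B->L'->G->R'->C->plug->C
Char 10 ('B'): step: R->0, L->3 (L advanced); B->plug->B->R->F->L->A->refl->F->L'->E->R'->G->plug->G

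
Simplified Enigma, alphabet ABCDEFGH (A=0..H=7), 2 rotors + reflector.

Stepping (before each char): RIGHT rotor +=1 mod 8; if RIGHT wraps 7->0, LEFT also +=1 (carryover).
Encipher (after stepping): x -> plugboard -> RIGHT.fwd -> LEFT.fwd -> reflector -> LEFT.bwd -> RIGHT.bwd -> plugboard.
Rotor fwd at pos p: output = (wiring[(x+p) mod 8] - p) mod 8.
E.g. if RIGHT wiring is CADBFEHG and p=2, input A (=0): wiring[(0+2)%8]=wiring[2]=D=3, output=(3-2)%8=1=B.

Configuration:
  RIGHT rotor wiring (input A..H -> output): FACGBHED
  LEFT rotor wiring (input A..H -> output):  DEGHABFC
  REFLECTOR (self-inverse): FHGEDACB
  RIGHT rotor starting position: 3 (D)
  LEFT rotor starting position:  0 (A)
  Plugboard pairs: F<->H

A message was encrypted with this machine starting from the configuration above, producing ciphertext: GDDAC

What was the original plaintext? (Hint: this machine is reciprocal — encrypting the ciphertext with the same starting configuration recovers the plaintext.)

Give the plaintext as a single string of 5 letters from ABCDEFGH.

Char 1 ('G'): step: R->4, L=0; G->plug->G->R->G->L->F->refl->A->L'->E->R'->F->plug->H
Char 2 ('D'): step: R->5, L=0; D->plug->D->R->A->L->D->refl->E->L'->B->R'->G->plug->G
Char 3 ('D'): step: R->6, L=0; D->plug->D->R->C->L->G->refl->C->L'->H->R'->C->plug->C
Char 4 ('A'): step: R->7, L=0; A->plug->A->R->E->L->A->refl->F->L'->G->R'->B->plug->B
Char 5 ('C'): step: R->0, L->1 (L advanced); C->plug->C->R->C->L->G->refl->C->L'->H->R'->F->plug->H

Answer: HGCBH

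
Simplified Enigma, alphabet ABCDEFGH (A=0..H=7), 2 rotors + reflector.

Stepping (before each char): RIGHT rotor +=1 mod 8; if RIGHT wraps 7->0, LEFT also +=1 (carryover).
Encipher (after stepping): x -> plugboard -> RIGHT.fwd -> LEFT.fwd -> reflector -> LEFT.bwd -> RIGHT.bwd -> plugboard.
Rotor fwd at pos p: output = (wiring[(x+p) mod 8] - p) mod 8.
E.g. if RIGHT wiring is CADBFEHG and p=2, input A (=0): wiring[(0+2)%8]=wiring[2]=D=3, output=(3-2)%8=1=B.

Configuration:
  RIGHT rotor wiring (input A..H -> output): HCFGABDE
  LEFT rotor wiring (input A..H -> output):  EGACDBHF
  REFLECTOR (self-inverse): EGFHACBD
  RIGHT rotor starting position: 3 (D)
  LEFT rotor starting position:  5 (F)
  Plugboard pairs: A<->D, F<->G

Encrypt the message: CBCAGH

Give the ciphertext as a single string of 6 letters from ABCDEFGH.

Answer: DFBGDB

Derivation:
Char 1 ('C'): step: R->4, L=5; C->plug->C->R->H->L->G->refl->B->L'->E->R'->A->plug->D
Char 2 ('B'): step: R->5, L=5; B->plug->B->R->G->L->F->refl->C->L'->B->R'->G->plug->F
Char 3 ('C'): step: R->6, L=5; C->plug->C->R->B->L->C->refl->F->L'->G->R'->B->plug->B
Char 4 ('A'): step: R->7, L=5; A->plug->D->R->G->L->F->refl->C->L'->B->R'->F->plug->G
Char 5 ('G'): step: R->0, L->6 (L advanced); G->plug->F->R->B->L->H->refl->D->L'->H->R'->A->plug->D
Char 6 ('H'): step: R->1, L=6; H->plug->H->R->G->L->F->refl->C->L'->E->R'->B->plug->B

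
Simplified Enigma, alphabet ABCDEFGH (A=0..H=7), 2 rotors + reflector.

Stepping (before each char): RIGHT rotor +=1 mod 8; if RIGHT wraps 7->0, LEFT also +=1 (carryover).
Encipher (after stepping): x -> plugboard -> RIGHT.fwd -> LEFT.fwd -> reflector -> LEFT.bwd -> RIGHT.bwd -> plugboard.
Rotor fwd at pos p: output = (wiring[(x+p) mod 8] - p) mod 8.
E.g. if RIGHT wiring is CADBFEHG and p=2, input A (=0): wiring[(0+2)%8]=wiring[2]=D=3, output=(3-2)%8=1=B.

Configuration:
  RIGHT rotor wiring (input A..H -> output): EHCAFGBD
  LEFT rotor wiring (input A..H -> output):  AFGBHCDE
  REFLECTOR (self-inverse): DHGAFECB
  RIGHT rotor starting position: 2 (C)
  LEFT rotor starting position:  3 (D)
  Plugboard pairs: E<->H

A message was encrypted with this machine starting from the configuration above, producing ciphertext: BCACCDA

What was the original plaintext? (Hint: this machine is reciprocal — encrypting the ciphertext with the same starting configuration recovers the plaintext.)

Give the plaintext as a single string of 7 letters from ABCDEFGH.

Answer: GAFEFEB

Derivation:
Char 1 ('B'): step: R->3, L=3; B->plug->B->R->C->L->H->refl->B->L'->E->R'->G->plug->G
Char 2 ('C'): step: R->4, L=3; C->plug->C->R->F->L->F->refl->E->L'->B->R'->A->plug->A
Char 3 ('A'): step: R->5, L=3; A->plug->A->R->B->L->E->refl->F->L'->F->R'->F->plug->F
Char 4 ('C'): step: R->6, L=3; C->plug->C->R->G->L->C->refl->G->L'->A->R'->H->plug->E
Char 5 ('C'): step: R->7, L=3; C->plug->C->R->A->L->G->refl->C->L'->G->R'->F->plug->F
Char 6 ('D'): step: R->0, L->4 (L advanced); D->plug->D->R->A->L->D->refl->A->L'->D->R'->H->plug->E
Char 7 ('A'): step: R->1, L=4; A->plug->A->R->G->L->C->refl->G->L'->B->R'->B->plug->B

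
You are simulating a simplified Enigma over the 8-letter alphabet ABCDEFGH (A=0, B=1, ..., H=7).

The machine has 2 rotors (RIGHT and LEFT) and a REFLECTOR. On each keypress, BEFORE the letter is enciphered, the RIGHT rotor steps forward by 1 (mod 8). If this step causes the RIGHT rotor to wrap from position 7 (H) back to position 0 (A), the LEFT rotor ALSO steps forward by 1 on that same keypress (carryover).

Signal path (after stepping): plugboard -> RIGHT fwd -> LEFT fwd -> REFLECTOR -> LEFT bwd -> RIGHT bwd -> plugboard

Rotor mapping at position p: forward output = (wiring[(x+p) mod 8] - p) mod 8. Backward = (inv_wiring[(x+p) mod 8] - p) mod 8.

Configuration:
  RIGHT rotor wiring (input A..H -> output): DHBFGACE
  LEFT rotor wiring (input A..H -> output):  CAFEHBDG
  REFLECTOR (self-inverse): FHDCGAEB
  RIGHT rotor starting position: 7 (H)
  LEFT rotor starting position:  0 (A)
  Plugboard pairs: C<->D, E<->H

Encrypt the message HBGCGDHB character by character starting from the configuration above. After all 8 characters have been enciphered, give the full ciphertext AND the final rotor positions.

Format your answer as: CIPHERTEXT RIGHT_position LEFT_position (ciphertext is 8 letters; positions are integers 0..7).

Answer: EHBFAGCH 7 1

Derivation:
Char 1 ('H'): step: R->0, L->1 (L advanced); H->plug->E->R->G->L->F->refl->A->L'->E->R'->H->plug->E
Char 2 ('B'): step: R->1, L=1; B->plug->B->R->A->L->H->refl->B->L'->H->R'->E->plug->H
Char 3 ('G'): step: R->2, L=1; G->plug->G->R->B->L->E->refl->G->L'->D->R'->B->plug->B
Char 4 ('C'): step: R->3, L=1; C->plug->D->R->H->L->B->refl->H->L'->A->R'->F->plug->F
Char 5 ('G'): step: R->4, L=1; G->plug->G->R->F->L->C->refl->D->L'->C->R'->A->plug->A
Char 6 ('D'): step: R->5, L=1; D->plug->C->R->H->L->B->refl->H->L'->A->R'->G->plug->G
Char 7 ('H'): step: R->6, L=1; H->plug->E->R->D->L->G->refl->E->L'->B->R'->D->plug->C
Char 8 ('B'): step: R->7, L=1; B->plug->B->R->E->L->A->refl->F->L'->G->R'->E->plug->H
Final: ciphertext=EHBFAGCH, RIGHT=7, LEFT=1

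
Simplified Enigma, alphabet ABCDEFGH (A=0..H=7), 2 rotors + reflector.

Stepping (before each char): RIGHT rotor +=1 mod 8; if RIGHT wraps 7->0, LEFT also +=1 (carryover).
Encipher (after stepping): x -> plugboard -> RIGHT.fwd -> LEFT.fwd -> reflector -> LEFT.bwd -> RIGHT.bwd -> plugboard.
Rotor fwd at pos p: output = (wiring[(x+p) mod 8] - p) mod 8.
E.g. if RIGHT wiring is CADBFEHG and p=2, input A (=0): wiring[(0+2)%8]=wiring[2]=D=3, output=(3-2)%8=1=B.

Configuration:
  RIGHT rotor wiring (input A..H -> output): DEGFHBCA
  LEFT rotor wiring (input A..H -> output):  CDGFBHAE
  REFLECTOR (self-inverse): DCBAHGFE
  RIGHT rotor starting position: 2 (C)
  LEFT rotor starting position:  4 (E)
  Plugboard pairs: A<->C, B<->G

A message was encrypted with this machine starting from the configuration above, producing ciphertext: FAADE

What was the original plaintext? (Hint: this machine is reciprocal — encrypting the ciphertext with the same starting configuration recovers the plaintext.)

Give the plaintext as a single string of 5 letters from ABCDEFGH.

Answer: GEFFD

Derivation:
Char 1 ('F'): step: R->3, L=4; F->plug->F->R->A->L->F->refl->G->L'->E->R'->B->plug->G
Char 2 ('A'): step: R->4, L=4; A->plug->C->R->G->L->C->refl->B->L'->H->R'->E->plug->E
Char 3 ('A'): step: R->5, L=4; A->plug->C->R->D->L->A->refl->D->L'->B->R'->F->plug->F
Char 4 ('D'): step: R->6, L=4; D->plug->D->R->G->L->C->refl->B->L'->H->R'->F->plug->F
Char 5 ('E'): step: R->7, L=4; E->plug->E->R->G->L->C->refl->B->L'->H->R'->D->plug->D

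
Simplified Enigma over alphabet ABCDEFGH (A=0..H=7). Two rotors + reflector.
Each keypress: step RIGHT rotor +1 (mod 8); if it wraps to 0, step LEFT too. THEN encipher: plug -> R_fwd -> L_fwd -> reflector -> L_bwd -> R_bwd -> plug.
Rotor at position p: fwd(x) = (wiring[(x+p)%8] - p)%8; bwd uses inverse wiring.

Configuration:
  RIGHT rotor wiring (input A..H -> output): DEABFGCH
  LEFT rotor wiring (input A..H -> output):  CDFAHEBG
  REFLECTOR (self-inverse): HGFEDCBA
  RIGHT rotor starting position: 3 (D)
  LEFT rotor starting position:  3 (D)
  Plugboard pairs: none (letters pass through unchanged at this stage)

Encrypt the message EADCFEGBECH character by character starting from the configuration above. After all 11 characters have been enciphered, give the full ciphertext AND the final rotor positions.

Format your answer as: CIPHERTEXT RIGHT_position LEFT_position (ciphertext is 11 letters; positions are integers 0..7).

Char 1 ('E'): step: R->4, L=3; E->plug->E->R->H->L->C->refl->F->L'->A->R'->F->plug->F
Char 2 ('A'): step: R->5, L=3; A->plug->A->R->B->L->E->refl->D->L'->E->R'->G->plug->G
Char 3 ('D'): step: R->6, L=3; D->plug->D->R->G->L->A->refl->H->L'->F->R'->C->plug->C
Char 4 ('C'): step: R->7, L=3; C->plug->C->R->F->L->H->refl->A->L'->G->R'->F->plug->F
Char 5 ('F'): step: R->0, L->4 (L advanced); F->plug->F->R->G->L->B->refl->G->L'->E->R'->B->plug->B
Char 6 ('E'): step: R->1, L=4; E->plug->E->R->F->L->H->refl->A->L'->B->R'->F->plug->F
Char 7 ('G'): step: R->2, L=4; G->plug->G->R->B->L->A->refl->H->L'->F->R'->F->plug->F
Char 8 ('B'): step: R->3, L=4; B->plug->B->R->C->L->F->refl->C->L'->D->R'->C->plug->C
Char 9 ('E'): step: R->4, L=4; E->plug->E->R->H->L->E->refl->D->L'->A->R'->F->plug->F
Char 10 ('C'): step: R->5, L=4; C->plug->C->R->C->L->F->refl->C->L'->D->R'->F->plug->F
Char 11 ('H'): step: R->6, L=4; H->plug->H->R->A->L->D->refl->E->L'->H->R'->G->plug->G
Final: ciphertext=FGCFBFFCFFG, RIGHT=6, LEFT=4

Answer: FGCFBFFCFFG 6 4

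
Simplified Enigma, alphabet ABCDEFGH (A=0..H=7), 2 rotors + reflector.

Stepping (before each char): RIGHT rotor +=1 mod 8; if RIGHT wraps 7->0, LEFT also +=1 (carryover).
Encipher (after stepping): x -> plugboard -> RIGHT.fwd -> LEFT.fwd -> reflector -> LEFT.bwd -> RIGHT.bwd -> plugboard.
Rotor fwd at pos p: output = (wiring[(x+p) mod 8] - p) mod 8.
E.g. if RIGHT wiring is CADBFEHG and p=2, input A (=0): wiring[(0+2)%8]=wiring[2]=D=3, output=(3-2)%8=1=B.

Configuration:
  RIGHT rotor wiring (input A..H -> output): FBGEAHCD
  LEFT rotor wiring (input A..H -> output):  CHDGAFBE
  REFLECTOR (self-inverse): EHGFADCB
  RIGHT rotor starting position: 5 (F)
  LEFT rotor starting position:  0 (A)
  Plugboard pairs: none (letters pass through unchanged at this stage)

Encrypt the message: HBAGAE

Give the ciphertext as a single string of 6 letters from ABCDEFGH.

Char 1 ('H'): step: R->6, L=0; H->plug->H->R->B->L->H->refl->B->L'->G->R'->F->plug->F
Char 2 ('B'): step: R->7, L=0; B->plug->B->R->G->L->B->refl->H->L'->B->R'->F->plug->F
Char 3 ('A'): step: R->0, L->1 (L advanced); A->plug->A->R->F->L->A->refl->E->L'->E->R'->D->plug->D
Char 4 ('G'): step: R->1, L=1; G->plug->G->R->C->L->F->refl->D->L'->G->R'->E->plug->E
Char 5 ('A'): step: R->2, L=1; A->plug->A->R->E->L->E->refl->A->L'->F->R'->D->plug->D
Char 6 ('E'): step: R->3, L=1; E->plug->E->R->A->L->G->refl->C->L'->B->R'->A->plug->A

Answer: FFDEDA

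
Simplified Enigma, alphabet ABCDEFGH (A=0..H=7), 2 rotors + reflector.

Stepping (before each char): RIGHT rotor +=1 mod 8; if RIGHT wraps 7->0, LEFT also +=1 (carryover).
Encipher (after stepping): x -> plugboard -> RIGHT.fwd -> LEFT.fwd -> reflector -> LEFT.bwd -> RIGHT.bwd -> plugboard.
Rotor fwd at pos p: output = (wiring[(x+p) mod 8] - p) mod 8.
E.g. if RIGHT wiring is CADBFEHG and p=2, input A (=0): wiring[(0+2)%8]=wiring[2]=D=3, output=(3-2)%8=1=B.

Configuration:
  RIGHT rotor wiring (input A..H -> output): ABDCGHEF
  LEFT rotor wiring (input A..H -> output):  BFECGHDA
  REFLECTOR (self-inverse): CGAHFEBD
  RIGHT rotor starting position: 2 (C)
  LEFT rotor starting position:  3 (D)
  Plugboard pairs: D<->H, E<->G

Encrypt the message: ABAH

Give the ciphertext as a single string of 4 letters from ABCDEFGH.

Answer: FDGA

Derivation:
Char 1 ('A'): step: R->3, L=3; A->plug->A->R->H->L->B->refl->G->L'->F->R'->F->plug->F
Char 2 ('B'): step: R->4, L=3; B->plug->B->R->D->L->A->refl->C->L'->G->R'->H->plug->D
Char 3 ('A'): step: R->5, L=3; A->plug->A->R->C->L->E->refl->F->L'->E->R'->E->plug->G
Char 4 ('H'): step: R->6, L=3; H->plug->D->R->D->L->A->refl->C->L'->G->R'->A->plug->A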